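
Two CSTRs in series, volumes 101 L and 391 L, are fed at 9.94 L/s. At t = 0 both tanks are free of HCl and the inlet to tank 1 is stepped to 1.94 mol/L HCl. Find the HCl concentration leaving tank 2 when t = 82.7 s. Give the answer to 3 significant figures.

1.62 mol/L

Time constants: τᵢ = Vᵢ/Q for each well-mixed tank.
τ₁ = 101/9.94 = 10.161 s; τ₂ = 391/9.94 = 39.336 s.
Solving the cascade with C₁(0)=C₂(0)=0 gives C₂(t) = C_in[1 − (τ₁ e^(−t/τ₁) − τ₂ e^(−t/τ₂))/(τ₁ − τ₂)].
At t = 82.7: e^(−t/τ₁) = 0.00029193, e^(−t/τ₂) = 0.12216.
C₂ = 1.94·[1 − (10.161·0.00029193 − 39.336·0.12216)/(-29.175)] = 1.94·0.83539 = 1.6207 mol/L.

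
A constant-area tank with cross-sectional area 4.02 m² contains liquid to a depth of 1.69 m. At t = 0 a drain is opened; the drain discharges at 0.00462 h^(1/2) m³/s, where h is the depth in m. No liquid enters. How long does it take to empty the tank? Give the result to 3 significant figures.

2260 s

A dh/dt = −Q_out = −0.00462 √h.
∫ h^(−1/2) dh = −(0.00462/A) ∫ dt, giving 2√h = 2√h₀ − (0.00462/A) t.
Set h = 0: 2√h₀ = (0.00462/A) t_empty ⇒ t_empty = 2A√h₀/0.00462.
t_empty = 2·4.02·√1.69/0.00462 = 8.0400·1.3000/0.00462 = 2262.3 s.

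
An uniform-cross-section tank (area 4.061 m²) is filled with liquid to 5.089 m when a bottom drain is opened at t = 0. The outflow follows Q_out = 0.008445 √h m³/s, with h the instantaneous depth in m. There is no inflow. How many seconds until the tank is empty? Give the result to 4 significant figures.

Unsteady balance on liquid volume: A dh/dt = −0.008445 √h.
∫ h^(−1/2) dh = −(0.008445/A) ∫ dt, giving 2√h = 2√h₀ − (0.008445/A) t.
Set h = 0: 2√h₀ = (0.008445/A) t_empty ⇒ t_empty = 2A√h₀/0.008445.
t_empty = 2·4.061·√5.089/0.008445 = 8.12200·2.25588/0.008445 = 2169.60 s.

2170 s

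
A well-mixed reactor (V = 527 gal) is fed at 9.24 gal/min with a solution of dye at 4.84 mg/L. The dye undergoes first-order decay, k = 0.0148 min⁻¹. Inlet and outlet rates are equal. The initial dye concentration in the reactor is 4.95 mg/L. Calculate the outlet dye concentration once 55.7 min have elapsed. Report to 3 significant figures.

Species balance: V dC/dt = Q C_in − Q C − k V C.
This is linear with rate a = Q/V + k = 0.032333 min⁻¹.
C_ss = Q C_in/(Q + kV) = 2.6246 mg/L; C(t) = C_ss + (C₀ − C_ss) e^(−a t).
C(55.7) = 2.6246 + (2.3254)·e^(−0.032333·55.7) = 2.6246 + (2.3254)·0.16514 = 3.0086 mg/L.

3.01 mg/L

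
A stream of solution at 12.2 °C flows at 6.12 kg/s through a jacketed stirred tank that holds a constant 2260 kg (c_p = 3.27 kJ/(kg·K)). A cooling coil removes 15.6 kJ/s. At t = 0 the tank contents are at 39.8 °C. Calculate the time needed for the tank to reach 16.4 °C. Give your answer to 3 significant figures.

Heat balance on the well-mixed liquid: M c_p dT/dt = ṁ c_p (T_in − T) − 15.6.
τ = M/ṁ = 369.28 s; T_ss = T_in − Q̇/(ṁ c_p) = 11.420 °C.
T(t) = T_ss + (T₀ − T_ss) e^(−t/τ). Set T = 16.4:
e^(−t/τ) = (16.4 − 11.420)/(39.8 − 11.420) = 0.17546
t = −369.28 · ln(0.17546) = 642.67 s.

643 s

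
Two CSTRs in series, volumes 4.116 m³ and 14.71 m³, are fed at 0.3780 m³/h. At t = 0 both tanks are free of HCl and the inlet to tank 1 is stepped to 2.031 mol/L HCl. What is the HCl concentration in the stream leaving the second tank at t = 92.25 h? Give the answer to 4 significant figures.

1.768 mol/L

Time constants: τᵢ = Vᵢ/Q for each well-mixed tank.
τ₁ = 4.116/0.3780 = 10.8889 h; τ₂ = 14.71/0.3780 = 38.9153 h.
Tank 1: C₁ = C_in(1 − e^(−t/τ₁)). Tank 2 (τ₁ ≠ τ₂): C₂ = C_in[1 − (τ₁ e^(−t/τ₁) − τ₂ e^(−t/τ₂))/(τ₁ − τ₂)].
At t = 92.25: e^(−t/τ₁) = 0.000209259, e^(−t/τ₂) = 0.0934312.
C₂ = 2.031·[1 − (10.8889·0.000209259 − 38.9153·0.0934312)/(-28.0265)] = 2.031·0.870350 = 1.76768 mol/L.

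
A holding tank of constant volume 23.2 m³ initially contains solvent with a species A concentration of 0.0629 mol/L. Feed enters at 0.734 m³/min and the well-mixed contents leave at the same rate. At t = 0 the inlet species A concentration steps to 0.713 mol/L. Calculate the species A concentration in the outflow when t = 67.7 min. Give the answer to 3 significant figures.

Accumulation = in − out for the solute gives V dC/dt = Q(C_in − C).
So dC/dt = (C_in − C)/τ with τ = V/Q = 23.2/0.734 = 31.608 min.
This is linear first-order; C(t) = C_in + (C₀ − C_in) e^(−t/τ).
C(67.7) = 0.713 + (0.0629 − 0.713)·e^(−67.7/31.608) = 0.713 + (-0.65010)·0.11743 = 0.63666 mol/L.

0.637 mol/L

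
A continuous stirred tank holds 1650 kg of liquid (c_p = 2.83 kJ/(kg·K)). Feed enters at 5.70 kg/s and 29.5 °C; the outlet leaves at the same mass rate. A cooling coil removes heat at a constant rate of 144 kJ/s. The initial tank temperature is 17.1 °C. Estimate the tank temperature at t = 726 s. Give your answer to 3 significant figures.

M c_p dT/dt = ṁ c_p (T_in − T) − Q̇.
Rearrange: dT/dt = (T_ss − T)/τ with τ = M/ṁ = 289.47 s and T_ss = T_in − Q̇/(ṁ c_p) = 20.573 °C.
Solution: T(t) = T_ss + (T₀ − T_ss) e^(−t/τ).
T(726) = 20.573 + (-3.4731)·e^(−726/289.47) = 20.573 + (-3.4731)·0.081431 = 20.290 °C.

20.3 °C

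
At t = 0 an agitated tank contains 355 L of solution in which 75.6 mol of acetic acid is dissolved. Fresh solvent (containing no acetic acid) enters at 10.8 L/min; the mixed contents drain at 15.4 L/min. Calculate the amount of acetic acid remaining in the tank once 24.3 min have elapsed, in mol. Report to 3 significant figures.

Total volume: dV/dt = Q_in − Q_out = -4.6000 L/min, so V(t) = 355 − 4.6000 t and V(24.3) = 243.22 L.
Species balance (pure solvent in): dm/dt = −Q_out · m/V(t).
dm/m = −Q_out dt/(V₀ − 4.6000 t); integrating gives ln(m/m₀) = −(Q_out/(Q_in−Q_out)) ln(V/V₀).
m = m₀ (V₀/V)^(Q_out/(Q_in−Q_out)) = 75.6 × (355/243.22)^(-3.3478) = 21.316 mol.

21.3 mol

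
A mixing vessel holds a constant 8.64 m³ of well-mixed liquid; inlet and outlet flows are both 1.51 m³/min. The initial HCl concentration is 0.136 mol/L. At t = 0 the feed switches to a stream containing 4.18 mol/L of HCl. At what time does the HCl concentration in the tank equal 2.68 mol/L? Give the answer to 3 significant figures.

Species balance: V dC/dt = Q(C_in − C) ⇒ τ = V/Q = 5.7219 min.
C(t) = C_in + (C₀ − C_in) e^(−t/τ). Set C = 2.68 and solve for t:
e^(−t/τ) = (C − C_in)/(C₀ − C_in) = (2.68 − 4.18)/(0.136 − 4.18) = 0.37092
t = −τ ln(…) = 5.7219 × 0.99177 = 5.6748 min.

5.67 min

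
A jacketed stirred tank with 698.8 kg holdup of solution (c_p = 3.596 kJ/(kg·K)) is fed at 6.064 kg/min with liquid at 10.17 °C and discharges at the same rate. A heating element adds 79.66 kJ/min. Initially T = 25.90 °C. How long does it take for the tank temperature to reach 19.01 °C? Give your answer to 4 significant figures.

97.39 min

Heat balance on the well-mixed liquid: M c_p dT/dt = ṁ c_p (T_in − T) + 79.66.
τ = M/ṁ = 115.237 min; T_ss = T_in + Q̇/(ṁ c_p) = 13.8231 °C.
T(t) = T_ss + (T₀ − T_ss) e^(−t/τ). Set T = 19.01:
e^(−t/τ) = (19.01 − 13.8231)/(25.90 − 13.8231) = 0.429489
t = −115.237 · ln(0.429489) = 97.3939 min.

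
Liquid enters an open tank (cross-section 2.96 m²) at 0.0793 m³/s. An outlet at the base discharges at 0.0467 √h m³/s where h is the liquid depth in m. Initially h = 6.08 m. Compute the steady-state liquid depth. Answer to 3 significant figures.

2.88 m

Accumulation of liquid (constant cross-section A): A dh/dt = Q_in − 0.0467 √h. At steady state dh/dt = 0:
Q_in = 0.0467 √h_ss ⇒ √h_ss = 0.0793/0.0467 = 1.6981.
h_ss = 1.6981² = 2.8835 m. (Since h₀ = 6.08 m > h_ss, the level will fall toward this value.)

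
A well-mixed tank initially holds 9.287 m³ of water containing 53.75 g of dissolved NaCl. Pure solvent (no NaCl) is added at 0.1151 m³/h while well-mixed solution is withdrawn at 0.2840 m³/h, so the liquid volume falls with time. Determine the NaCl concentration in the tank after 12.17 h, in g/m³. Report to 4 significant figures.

Total volume: dV/dt = Q_in − Q_out = -0.168900 m³/h, so V(t) = 9.287 − 0.168900 t and V(12.17) = 7.23149 m³.
Solute balance: dm/dt = 0 − Q_out C = −Q_out m/V(t).
dm/m = −Q_out dt/(V₀ − 0.168900 t); integrating gives ln(m/m₀) = −(Q_out/(Q_in−Q_out)) ln(V/V₀).
m = m₀ (V₀/V)^(Q_out/(Q_in−Q_out)) = 53.75 × (9.287/7.23149)^(-1.68147) = 35.2932 g.
C = m/V = 35.2932/7.23149 = 4.88048 g/m³.

4.880 g/m³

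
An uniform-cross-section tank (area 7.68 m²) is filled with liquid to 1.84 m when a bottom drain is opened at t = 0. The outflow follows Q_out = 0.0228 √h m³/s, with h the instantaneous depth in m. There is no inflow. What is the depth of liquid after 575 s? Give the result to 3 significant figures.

A dh/dt = −Q_out = −0.0228 √h.
Separate and integrate: 2(√h − √h₀) = −(0.0228/A) t.
√h = √1.84 − 0.0228·575/(2·7.68) = 1.3565 − 0.85352 = 0.50295.
h = 0.50295² = 0.25296 m.

0.253 m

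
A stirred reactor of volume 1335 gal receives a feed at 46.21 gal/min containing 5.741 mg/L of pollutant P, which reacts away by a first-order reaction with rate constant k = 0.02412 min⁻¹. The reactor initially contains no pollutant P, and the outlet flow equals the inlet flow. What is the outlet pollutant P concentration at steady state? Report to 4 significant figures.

V dC/dt = Q(C_in − C) − k V C.
Steady state (dC/dt = 0): C_ss = Q C_in/(Q + kV) = C_in/(1 + kV/Q).
C_ss = 46.21·5.741/(46.21 + 0.02412·1335) = 265.292/78.4102 = 3.38338 mg/L.

3.383 mg/L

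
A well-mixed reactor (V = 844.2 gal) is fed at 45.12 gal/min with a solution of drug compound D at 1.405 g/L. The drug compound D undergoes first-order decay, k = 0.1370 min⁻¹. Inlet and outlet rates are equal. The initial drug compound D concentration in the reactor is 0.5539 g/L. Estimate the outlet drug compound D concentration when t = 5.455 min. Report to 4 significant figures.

V dC/dt = Q(C_in − C) − k V C.
This is linear with rate a = Q/V + k = 0.190447 min⁻¹.
C_ss = Q C_in/(Q + kV) = 0.394299 g/L; C(t) = C_ss + (C₀ − C_ss) e^(−a t).
C(5.455) = 0.394299 + (0.159601)·e^(−0.190447·5.455) = 0.394299 + (0.159601)·0.353848 = 0.450774 g/L.

0.4508 g/L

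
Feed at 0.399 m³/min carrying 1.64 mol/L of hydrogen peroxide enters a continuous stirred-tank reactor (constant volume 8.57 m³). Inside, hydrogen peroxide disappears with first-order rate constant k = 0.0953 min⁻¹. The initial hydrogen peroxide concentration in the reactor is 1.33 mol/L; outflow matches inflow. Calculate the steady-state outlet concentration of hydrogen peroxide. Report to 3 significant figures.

0.538 mol/L

V dC/dt = Q(C_in − C) − k V C.
Steady state (dC/dt = 0): C_ss = Q C_in/(Q + kV) = C_in/(1 + kV/Q).
C_ss = 0.399·1.64/(0.399 + 0.0953·8.57) = 0.65436/1.2157 = 0.53825 mol/L.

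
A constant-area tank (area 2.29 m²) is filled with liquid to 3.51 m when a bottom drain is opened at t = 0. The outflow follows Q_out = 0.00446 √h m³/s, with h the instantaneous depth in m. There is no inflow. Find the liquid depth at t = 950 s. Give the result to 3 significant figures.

0.899 m

A dh/dt = −Q_out = −0.00446 √h.
This is separable: 2 d(√h)/dt = −0.00446/A, so √h = √h₀ − (0.00446/(2A)) t.
√h = √3.51 − 0.00446·950/(2·2.29) = 1.8735 − 0.92511 = 0.94839.
h = 0.94839² = 0.89944 m.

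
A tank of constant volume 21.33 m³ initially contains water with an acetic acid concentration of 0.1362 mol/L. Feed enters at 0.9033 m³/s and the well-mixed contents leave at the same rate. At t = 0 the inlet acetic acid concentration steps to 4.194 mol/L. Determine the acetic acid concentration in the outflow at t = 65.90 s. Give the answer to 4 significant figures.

Mass balance on the solute (V constant): V dC/dt = Q(C_in − C).
Time constant τ = V/Q = 21.33/0.9033 = 23.6134 s.
C approaches C_in exponentially: C(t) = C_in + (C₀ − C_in) e^(−t/τ).
C(65.90) = 4.194 + (0.1362 − 4.194)·e^(−65.90/23.6134) = 4.194 + (-4.05780)·0.0613729 = 3.94496 mol/L.

3.945 mol/L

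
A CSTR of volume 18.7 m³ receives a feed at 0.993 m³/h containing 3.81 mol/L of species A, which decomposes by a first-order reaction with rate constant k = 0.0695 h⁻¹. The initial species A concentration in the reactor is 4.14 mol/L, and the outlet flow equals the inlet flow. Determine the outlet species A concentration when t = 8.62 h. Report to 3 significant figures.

2.52 mol/L

Species balance: V dC/dt = Q C_in − Q C − k V C.
dC/dt = (Q/V) C_in − (Q/V + k) C; effective rate a = Q/V + k = 0.053102 + 0.0695 = 0.12260 h⁻¹.
C_ss = Q C_in/(Q + kV) = 1.6502 mol/L; C(t) = C_ss + (C₀ − C_ss) e^(−a t).
C(8.62) = 1.6502 + (2.4898)·e^(−0.12260·8.62) = 1.6502 + (2.4898)·0.34756 = 2.5155 mol/L.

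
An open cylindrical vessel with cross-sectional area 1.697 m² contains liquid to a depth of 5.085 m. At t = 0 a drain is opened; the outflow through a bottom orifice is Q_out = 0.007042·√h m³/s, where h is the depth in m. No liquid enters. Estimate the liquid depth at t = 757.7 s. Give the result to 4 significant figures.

0.4663 m

Unsteady balance on liquid volume: A dh/dt = −0.007042 √h.
Separate and integrate: 2(√h − √h₀) = −(0.007042/A) t.
√h = √5.085 − 0.007042·757.7/(2·1.697) = 2.25499 − 1.57210 = 0.682890.
h = 0.682890² = 0.466338 m.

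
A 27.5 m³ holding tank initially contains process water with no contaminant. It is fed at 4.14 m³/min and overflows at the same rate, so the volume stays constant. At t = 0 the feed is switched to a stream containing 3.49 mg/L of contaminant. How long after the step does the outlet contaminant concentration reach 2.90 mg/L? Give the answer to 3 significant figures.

Transient balance on the dissolved component: V dC/dt = Q(C_in − C), so τ = V/Q = 6.6425 min.
C(t) = C_in + (C₀ − C_in) e^(−t/τ). Set C = 2.90 and solve for t:
e^(−t/τ) = (C − C_in)/(C₀ − C_in) = (2.90 − 3.49)/(0 − 3.49) = 0.16905
t = −τ ln(…) = 6.6425 × 1.7775 = 11.807 min.

11.8 min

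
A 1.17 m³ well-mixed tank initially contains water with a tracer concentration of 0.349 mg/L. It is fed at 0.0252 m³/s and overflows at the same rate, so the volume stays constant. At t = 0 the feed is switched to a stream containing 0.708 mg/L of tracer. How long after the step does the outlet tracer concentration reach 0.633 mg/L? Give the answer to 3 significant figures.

Transient balance on the dissolved component: V dC/dt = Q(C_in − C), so τ = V/Q = 46.429 s.
C(t) = C_in + (C₀ − C_in) e^(−t/τ). Set C = 0.633 and solve for t:
e^(−t/τ) = (C − C_in)/(C₀ − C_in) = (0.633 − 0.708)/(0.349 − 0.708) = 0.20891
t = −τ ln(…) = 46.429 × 1.5658 = 72.699 s.

72.7 s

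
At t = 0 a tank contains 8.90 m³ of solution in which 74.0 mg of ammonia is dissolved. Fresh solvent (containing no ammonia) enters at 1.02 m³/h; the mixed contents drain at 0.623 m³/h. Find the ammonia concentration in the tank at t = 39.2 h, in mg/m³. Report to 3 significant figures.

0.619 mg/m³

Let m(t) be the amount of ammonia. Volume: V(t) = V₀ + (Q_in − Q_out) t = 8.90 + 0.39700 t; V(39.2) = 24.462 m³.
No ammonia enters, so dm/dt = −Q_out · (m/V).
dm/m = −Q_out dt/(V₀ + 0.39700 t); integrating gives ln(m/m₀) = −(Q_out/(Q_in−Q_out)) ln(V/V₀).
m = m₀ (V₀/V)^(Q_out/(Q_in−Q_out)) = 74.0 × (8.90/24.462)^(1.5693) = 15.141 mg.
C = m/V = 15.141/24.462 = 0.61895 mg/m³.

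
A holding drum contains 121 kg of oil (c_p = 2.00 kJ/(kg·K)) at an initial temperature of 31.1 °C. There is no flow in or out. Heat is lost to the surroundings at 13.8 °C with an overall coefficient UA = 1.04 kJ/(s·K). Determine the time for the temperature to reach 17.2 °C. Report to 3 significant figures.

379 s

Unsteady energy balance on the tank contents: M c_p dT/dt = −UA(T − T_amb).
τ = M c_p/UA = 232.69 s; T_ss = T_amb = 13.800 °C.
T(t) = T_ss + (T₀ − T_ss)e^(−t/τ); set T = 17.2:
t = −τ ln[(T − T_ss)/(T₀ − T_ss)] = −232.69 · ln(0.19653) = 378.57 s.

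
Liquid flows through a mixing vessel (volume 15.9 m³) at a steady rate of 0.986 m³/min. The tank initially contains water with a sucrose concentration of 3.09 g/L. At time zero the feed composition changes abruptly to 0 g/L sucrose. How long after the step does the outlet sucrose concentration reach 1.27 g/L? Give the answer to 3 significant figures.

14.3 min

Species balance: V dC/dt = Q(C_in − C) ⇒ τ = V/Q = 16.126 min.
C(t) = C_in + (C₀ − C_in) e^(−t/τ). Set C = 1.27 and solve for t:
e^(−t/τ) = (C − C_in)/(C₀ − C_in) = (1.27 − 0)/(3.09 − 0) = 0.41100
t = −τ ln(…) = 16.126 × 0.88915 = 14.338 min.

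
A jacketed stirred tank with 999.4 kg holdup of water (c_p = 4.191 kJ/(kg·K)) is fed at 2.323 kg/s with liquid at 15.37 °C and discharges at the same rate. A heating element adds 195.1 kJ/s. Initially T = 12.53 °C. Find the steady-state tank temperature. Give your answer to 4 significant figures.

35.41 °C

Energy balance: M c_p dT/dt = ṁ c_p (T_in − T) + 195.1.
At steady state dT/dt = 0 ⇒ T_ss = T_in + Q̇/(ṁ c_p) = 15.37 + 195.1/(2.323·4.191) = 35.4097 °C.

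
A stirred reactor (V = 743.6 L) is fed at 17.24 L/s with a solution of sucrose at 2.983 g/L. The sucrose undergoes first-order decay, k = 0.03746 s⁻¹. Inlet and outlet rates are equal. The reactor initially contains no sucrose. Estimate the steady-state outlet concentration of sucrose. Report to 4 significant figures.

1.140 g/L

Accumulation = in − out − consumed: V dC/dt = Q C_in − Q C − k V C.
At steady state: 0 = Q C_in − (Q + kV) C_ss, so C_ss = Q C_in/(Q + kV).
C_ss = 17.24·2.983/(17.24 + 0.03746·743.6) = 51.4269/45.0953 = 1.14041 g/L.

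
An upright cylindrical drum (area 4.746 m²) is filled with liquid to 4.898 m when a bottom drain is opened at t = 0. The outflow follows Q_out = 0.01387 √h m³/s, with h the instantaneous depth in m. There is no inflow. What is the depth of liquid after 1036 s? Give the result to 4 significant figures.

0.4890 m

A dh/dt = −Q_out = −0.01387 √h.
Separate and integrate: 2(√h − √h₀) = −(0.01387/A) t.
√h = √4.898 − 0.01387·1036/(2·4.746) = 2.21314 − 1.51383 = 0.699308.
h = 0.699308² = 0.489031 m.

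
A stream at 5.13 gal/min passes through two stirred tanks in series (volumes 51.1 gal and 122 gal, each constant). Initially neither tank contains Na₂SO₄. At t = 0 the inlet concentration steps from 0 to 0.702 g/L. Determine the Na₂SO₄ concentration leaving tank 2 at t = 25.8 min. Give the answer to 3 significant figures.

0.332 g/L

Each tank obeys Vᵢ dCᵢ/dt = Q(Cᵢ₋₁ − Cᵢ), so τᵢ = Vᵢ/Q.
τ₁ = 51.1/5.13 = 9.9610 min; τ₂ = 122/5.13 = 23.782 min.
Solving the cascade with C₁(0)=C₂(0)=0 gives C₂(t) = C_in[1 − (τ₁ e^(−t/τ₁) − τ₂ e^(−t/τ₂))/(τ₁ − τ₂)].
At t = 25.8: e^(−t/τ₁) = 0.075013, e^(−t/τ₂) = 0.33795.
C₂ = 0.702·[1 − (9.9610·0.075013 − 23.782·0.33795)/(-13.821)] = 0.702·0.47255 = 0.33173 g/L.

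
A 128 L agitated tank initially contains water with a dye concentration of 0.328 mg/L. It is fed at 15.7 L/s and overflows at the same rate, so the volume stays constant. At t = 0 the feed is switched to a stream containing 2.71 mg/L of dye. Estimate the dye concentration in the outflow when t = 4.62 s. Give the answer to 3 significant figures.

1.36 mg/L

Unsteady species balance (constant V, well mixed): V dC/dt = Q(C_in − C).
So dC/dt = (C_in − C)/τ with τ = V/Q = 128/15.7 = 8.1529 s.
Integrating: C(t) = C_in + (C₀ − C_in) e^(−t/τ).
C(4.62) = 2.71 + (0.328 − 2.71)·e^(−4.62/8.1529) = 2.71 + (-2.3820)·0.56741 = 1.3584 mg/L.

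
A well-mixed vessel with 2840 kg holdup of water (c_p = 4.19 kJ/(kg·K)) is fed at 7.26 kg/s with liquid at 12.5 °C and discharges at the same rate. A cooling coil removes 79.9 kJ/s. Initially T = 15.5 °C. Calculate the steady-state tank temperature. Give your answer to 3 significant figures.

9.87 °C

First-law balance (no shaft work): M c_p dT/dt = ṁ c_p (T_in − T) − 79.9.
At steady state dT/dt = 0 ⇒ T_ss = T_in − Q̇/(ṁ c_p) = 12.5 − 79.9/(7.26·4.19) = 9.8734 °C.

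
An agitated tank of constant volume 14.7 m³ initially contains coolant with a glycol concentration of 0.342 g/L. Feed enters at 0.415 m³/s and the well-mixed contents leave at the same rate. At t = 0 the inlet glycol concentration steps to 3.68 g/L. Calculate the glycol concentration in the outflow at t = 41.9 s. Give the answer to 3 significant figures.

Species balance on the tank: V dC/dt = Q(C_in − C).
Rewrite as dC/dt + C/τ = C_in/τ, τ = V/Q = 35.422 s.
C approaches C_in exponentially: C(t) = C_in + (C₀ − C_in) e^(−t/τ).
C(41.9) = 3.68 + (0.342 − 3.68)·e^(−41.9/35.422) = 3.68 + (-3.3380)·0.30639 = 2.6573 g/L.

2.66 g/L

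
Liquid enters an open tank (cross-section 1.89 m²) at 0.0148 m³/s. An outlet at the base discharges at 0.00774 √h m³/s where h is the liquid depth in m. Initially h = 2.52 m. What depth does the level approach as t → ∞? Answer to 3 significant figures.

Volume balance on the tank: A dh/dt = Q_in − 0.00774 √h. At steady state dh/dt = 0:
Q_in = 0.00774 √h_ss ⇒ √h_ss = 0.0148/0.00774 = 1.9121.
h_ss = 1.9121² = 3.6563 m. (Since h₀ = 2.52 m < h_ss, the level will rise toward this value.)

3.66 m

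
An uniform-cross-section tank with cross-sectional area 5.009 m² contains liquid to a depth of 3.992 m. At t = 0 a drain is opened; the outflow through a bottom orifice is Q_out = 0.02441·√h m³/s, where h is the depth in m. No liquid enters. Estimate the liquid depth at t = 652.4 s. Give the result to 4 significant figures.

0.1668 m

Mass balance (ρ constant): A dh/dt = −0.02441 √h.
Separate and integrate: 2(√h − √h₀) = −(0.02441/A) t.
√h = √3.992 − 0.02441·652.4/(2·5.009) = 1.99800 − 1.58965 = 0.408352.
h = 0.408352² = 0.166751 m.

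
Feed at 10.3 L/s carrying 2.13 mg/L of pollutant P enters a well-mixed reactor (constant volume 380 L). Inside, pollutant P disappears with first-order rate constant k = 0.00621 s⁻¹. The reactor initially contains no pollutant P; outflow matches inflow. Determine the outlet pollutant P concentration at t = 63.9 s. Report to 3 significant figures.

1.53 mg/L

Accumulation = in − out − consumed: V dC/dt = Q C_in − Q C − k V C.
This is linear with rate a = Q/V + k = 0.033315 s⁻¹.
C_ss = Q C_in/(Q + kV) = 1.7330 mg/L; C(t) = C_ss + (C₀ − C_ss) e^(−a t).
C(63.9) = 1.7330 + (-1.7330)·e^(−0.033315·63.9) = 1.7330 + (-1.7330)·0.11897 = 1.5268 mg/L.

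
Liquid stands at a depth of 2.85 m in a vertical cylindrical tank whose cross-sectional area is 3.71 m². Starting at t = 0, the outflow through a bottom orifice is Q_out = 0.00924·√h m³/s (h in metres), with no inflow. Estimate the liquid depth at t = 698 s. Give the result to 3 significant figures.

With no inflow, A dh/dt = −0.00924 √h.
∫ h^(−1/2) dh = −(0.00924/A) ∫ dt, giving 2√h = 2√h₀ − (0.00924/A) t.
√h = √2.85 − 0.00924·698/(2·3.71) = 1.6882 − 0.86921 = 0.81899.
h = 0.81899² = 0.67074 m.

0.671 m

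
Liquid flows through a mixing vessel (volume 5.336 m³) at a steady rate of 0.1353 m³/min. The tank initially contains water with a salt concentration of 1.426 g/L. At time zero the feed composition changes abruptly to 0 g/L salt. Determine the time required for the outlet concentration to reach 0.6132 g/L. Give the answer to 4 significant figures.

Transient balance on the dissolved component: V dC/dt = Q(C_in − C), so τ = V/Q = 39.4383 min.
C(t) = C_in + (C₀ − C_in) e^(−t/τ). Set C = 0.6132 and solve for t:
e^(−t/τ) = (C − C_in)/(C₀ − C_in) = (0.6132 − 0)/(1.426 − 0) = 0.430014
t = −τ ln(…) = 39.4383 × 0.843937 = 33.2834 min.

33.28 min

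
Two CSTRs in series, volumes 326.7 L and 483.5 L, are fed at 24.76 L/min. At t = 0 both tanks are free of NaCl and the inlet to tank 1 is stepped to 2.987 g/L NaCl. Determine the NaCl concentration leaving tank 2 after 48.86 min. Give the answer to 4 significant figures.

2.386 g/L

Time constants: τᵢ = Vᵢ/Q for each well-mixed tank.
τ₁ = 326.7/24.76 = 13.1947 min; τ₂ = 483.5/24.76 = 19.5275 min.
Tank 1: C₁ = C_in(1 − e^(−t/τ₁)). Tank 2 (τ₁ ≠ τ₂): C₂ = C_in[1 − (τ₁ e^(−t/τ₁) − τ₂ e^(−t/τ₂))/(τ₁ − τ₂)].
At t = 48.86: e^(−t/τ₁) = 0.0246492, e^(−t/τ₂) = 0.0819114.
C₂ = 2.987·[1 − (13.1947·0.0246492 − 19.5275·0.0819114)/(-6.33279)] = 2.987·0.798780 = 2.38596 g/L.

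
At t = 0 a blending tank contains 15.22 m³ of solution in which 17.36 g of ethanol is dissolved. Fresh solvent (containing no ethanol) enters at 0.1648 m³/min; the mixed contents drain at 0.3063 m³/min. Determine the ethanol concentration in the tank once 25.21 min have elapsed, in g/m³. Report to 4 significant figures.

0.8357 g/m³

Total volume: dV/dt = Q_in − Q_out = -0.141500 m³/min, so V(t) = 15.22 − 0.141500 t and V(25.21) = 11.6528 m³.
Species balance (pure solvent in): dm/dt = −Q_out · m/V(t).
Separate: dm/m = −Q_out dt/V(t) ⇒ ln(m/m₀) = −(Q_out/(Q_in−Q_out)) ln(V/V₀).
m = m₀ (V₀/V)^(Q_out/(Q_in−Q_out)) = 17.36 × (15.22/11.6528)^(-2.16466) = 9.73826 g.
C = m/V = 9.73826/11.6528 = 0.835702 g/m³.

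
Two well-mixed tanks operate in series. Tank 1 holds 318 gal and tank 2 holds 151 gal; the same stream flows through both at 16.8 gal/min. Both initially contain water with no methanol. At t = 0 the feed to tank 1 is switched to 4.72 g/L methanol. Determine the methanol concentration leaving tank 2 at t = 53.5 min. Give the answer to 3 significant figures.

Each tank obeys Vᵢ dCᵢ/dt = Q(Cᵢ₋₁ − Cᵢ), so τᵢ = Vᵢ/Q.
τ₁ = 318/16.8 = 18.929 min; τ₂ = 151/16.8 = 8.9881 min.
Solving the cascade with C₁(0)=C₂(0)=0 gives C₂(t) = C_in[1 − (τ₁ e^(−t/τ₁) − τ₂ e^(−t/τ₂))/(τ₁ − τ₂)].
At t = 53.5: e^(−t/τ₁) = 0.059225, e^(−t/τ₂) = 0.0025998.
C₂ = 4.72·[1 − (18.929·0.059225 − 8.9881·0.0025998)/(9.9405)] = 4.72·0.88958 = 4.1988 g/L.

4.20 g/L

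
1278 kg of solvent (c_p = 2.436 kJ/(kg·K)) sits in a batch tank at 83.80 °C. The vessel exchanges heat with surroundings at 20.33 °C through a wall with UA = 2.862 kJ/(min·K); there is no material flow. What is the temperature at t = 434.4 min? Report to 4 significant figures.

Lumped-capacitance energy balance: M c_p dT/dt = UA(T_amb − T).
dT/dt = (T_ss − T)/τ with T_ss = T_amb = 20.3300 °C, τ = M c_p/UA = 1278·2.436/2.862 = 1087.77 min.
T approaches T_ss exponentially: T(t) = T_ss + (T₀ − T_ss) e^(−t/τ).
T(434.4) = 20.3300 + (63.4700)·0.670757 = 62.9030 °C.

62.90 °C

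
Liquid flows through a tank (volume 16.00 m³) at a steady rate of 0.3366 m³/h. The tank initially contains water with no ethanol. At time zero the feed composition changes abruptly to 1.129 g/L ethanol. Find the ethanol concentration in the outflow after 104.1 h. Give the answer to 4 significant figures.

Accumulation = in − out for the solute gives V dC/dt = Q(C_in − C).
Rewrite as dC/dt + C/τ = C_in/τ, τ = V/Q = 47.5342 h.
This is linear first-order; C(t) = C_in + (C₀ − C_in) e^(−t/τ).
C(104.1) = 1.129 + (0 − 1.129)·e^(−104.1/47.5342) = 1.129 + (-1.12900)·0.111916 = 1.00265 g/L.

1.003 g/L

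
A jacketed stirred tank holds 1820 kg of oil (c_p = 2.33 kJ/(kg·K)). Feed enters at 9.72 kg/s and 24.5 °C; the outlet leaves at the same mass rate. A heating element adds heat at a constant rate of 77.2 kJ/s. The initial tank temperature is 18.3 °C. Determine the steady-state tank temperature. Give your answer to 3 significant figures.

27.9 °C

Unsteady energy balance on the tank contents: M c_p dT/dt = ṁ c_p (T_in − T) + 77.2.
At steady state dT/dt = 0 ⇒ T_ss = T_in + Q̇/(ṁ c_p) = 24.5 + 77.2/(9.72·2.33) = 27.909 °C.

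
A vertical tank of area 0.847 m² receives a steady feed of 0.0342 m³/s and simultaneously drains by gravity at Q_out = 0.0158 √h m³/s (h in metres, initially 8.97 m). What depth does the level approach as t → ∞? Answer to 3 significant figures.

Level balance: A dh/dt = 0.0342 − 0.0158 √h. Setting dh/dt = 0:
Q_in = 0.0158 √h_ss ⇒ √h_ss = 0.0342/0.0158 = 2.1646.
h_ss = 2.1646² = 4.6853 m. (Since h₀ = 8.97 m > h_ss, the level will fall toward this value.)

4.69 m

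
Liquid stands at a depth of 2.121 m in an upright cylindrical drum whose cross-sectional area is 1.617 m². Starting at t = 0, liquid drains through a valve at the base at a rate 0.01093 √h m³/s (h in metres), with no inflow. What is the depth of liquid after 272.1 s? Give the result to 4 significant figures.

Accumulation of liquid (constant cross-section A): A dh/dt = −0.01093 √h.
This is separable: 2 d(√h)/dt = −0.01093/A, so √h = √h₀ − (0.01093/(2A)) t.
√h = √2.121 − 0.01093·272.1/(2·1.617) = 1.45637 − 0.919621 = 0.536745.
h = 0.536745² = 0.288095 m.

0.2881 m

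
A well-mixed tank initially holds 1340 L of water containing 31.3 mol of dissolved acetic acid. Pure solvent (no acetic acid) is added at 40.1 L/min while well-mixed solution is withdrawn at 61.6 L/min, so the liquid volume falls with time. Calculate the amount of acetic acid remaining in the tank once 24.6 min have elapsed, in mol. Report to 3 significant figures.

7.43 mol

Let m(t) be the amount of acetic acid. Volume: V(t) = V₀ + (Q_in − Q_out) t = 1340 − 21.500 t; V(24.6) = 811.10 L.
No acetic acid enters, so dm/dt = −Q_out · (m/V).
dm/m = −Q_out dt/(V₀ − 21.500 t); integrating gives ln(m/m₀) = −(Q_out/(Q_in−Q_out)) ln(V/V₀).
m = m₀ (V₀/V)^(Q_out/(Q_in−Q_out)) = 31.3 × (1340/811.10)^(-2.8651) = 7.4278 mol.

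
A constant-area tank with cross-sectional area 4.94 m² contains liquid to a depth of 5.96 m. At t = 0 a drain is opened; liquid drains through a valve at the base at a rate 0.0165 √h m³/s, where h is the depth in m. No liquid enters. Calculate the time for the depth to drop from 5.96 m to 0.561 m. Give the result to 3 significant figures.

1010 s

With no inflow, A dh/dt = −0.0165 √h.
Separate and integrate: 2(√h − √h₀) = −(0.0165/A) t.
t = 2A(√h₀ − √h)/0.0165 = 2·4.94·(√5.96 − √0.561)/0.0165
  = 9.8800 × (2.4413 − 0.74900) / 0.0165 = 1013.3 s.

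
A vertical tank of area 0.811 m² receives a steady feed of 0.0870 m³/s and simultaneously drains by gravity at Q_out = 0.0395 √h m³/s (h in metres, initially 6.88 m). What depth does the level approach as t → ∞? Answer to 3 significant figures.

A dh/dt = Q_in − 0.0395 √h. Steady state requires inflow = outflow:
Q_in = 0.0395 √h_ss ⇒ √h_ss = 0.0870/0.0395 = 2.2025.
h_ss = 2.2025² = 4.8511 m. (Since h₀ = 6.88 m > h_ss, the level will fall toward this value.)

4.85 m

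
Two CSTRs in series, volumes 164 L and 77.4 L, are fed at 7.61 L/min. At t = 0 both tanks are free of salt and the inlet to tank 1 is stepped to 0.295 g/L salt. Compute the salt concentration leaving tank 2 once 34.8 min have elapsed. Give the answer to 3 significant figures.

Species balance on tank i: dCᵢ/dt = (Cᵢ₋₁ − Cᵢ)/τᵢ with τᵢ = Vᵢ/Q.
τ₁ = 164/7.61 = 21.551 min; τ₂ = 77.4/7.61 = 10.171 min.
Tank 1: C₁ = C_in(1 − e^(−t/τ₁)). Tank 2 (τ₁ ≠ τ₂): C₂ = C_in[1 − (τ₁ e^(−t/τ₁) − τ₂ e^(−t/τ₂))/(τ₁ − τ₂)].
At t = 34.8: e^(−t/τ₁) = 0.19893, e^(−t/τ₂) = 0.032662.
C₂ = 0.295·[1 − (21.551·0.19893 − 10.171·0.032662)/(11.380)] = 0.295·0.65247 = 0.19248 g/L.

0.192 g/L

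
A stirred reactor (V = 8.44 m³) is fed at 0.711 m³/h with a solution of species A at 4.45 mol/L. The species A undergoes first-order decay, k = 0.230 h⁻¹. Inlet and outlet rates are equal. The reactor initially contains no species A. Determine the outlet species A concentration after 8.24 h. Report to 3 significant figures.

1.10 mol/L

V dC/dt = Q(C_in − C) − k V C.
This is linear with rate a = Q/V + k = 0.31424 h⁻¹.
C_ss = Q C_in/(Q + kV) = 1.1930 mol/L; C(t) = C_ss + (C₀ − C_ss) e^(−a t).
C(8.24) = 1.1930 + (-1.1930)·e^(−0.31424·8.24) = 1.1930 + (-1.1930)·0.075069 = 1.1034 mol/L.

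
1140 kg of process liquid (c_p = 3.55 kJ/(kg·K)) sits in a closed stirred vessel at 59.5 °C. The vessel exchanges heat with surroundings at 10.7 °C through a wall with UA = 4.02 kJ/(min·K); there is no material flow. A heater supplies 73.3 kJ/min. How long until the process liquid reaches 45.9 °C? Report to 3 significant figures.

M c_p dT/dt = −UA(T − T_amb) + Q̇.
τ = M c_p/UA = 1006.7 min; T_ss = T_amb + Q̇/UA = 10.7 + 73.3/4.02 = 28.934 °C.
T(t) = T_ss + (T₀ − T_ss)e^(−t/τ); set T = 45.9:
t = −τ ln[(T − T_ss)/(T₀ − T_ss)] = −1006.7 · ln(0.55506) = 592.63 min.

593 min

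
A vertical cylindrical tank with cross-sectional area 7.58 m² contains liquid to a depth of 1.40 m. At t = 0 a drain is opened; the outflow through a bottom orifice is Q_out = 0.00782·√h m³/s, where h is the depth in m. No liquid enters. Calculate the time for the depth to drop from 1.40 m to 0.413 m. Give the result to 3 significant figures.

With no inflow, A dh/dt = −0.00782 √h.
This is separable: 2 d(√h)/dt = −0.00782/A, so √h = √h₀ − (0.00782/(2A)) t.
t = 2A(√h₀ − √h)/0.00782 = 2·7.58·(√1.40 − √0.413)/0.00782
  = 15.160 × (1.1832 − 0.64265) / 0.00782 = 1047.9 s.

1050 s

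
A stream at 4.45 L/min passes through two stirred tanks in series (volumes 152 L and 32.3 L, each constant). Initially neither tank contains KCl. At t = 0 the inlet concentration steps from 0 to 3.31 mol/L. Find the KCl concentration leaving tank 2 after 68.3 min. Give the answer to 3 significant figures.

2.74 mol/L

Time constants: τᵢ = Vᵢ/Q for each well-mixed tank.
τ₁ = 152/4.45 = 34.157 min; τ₂ = 32.3/4.45 = 7.2584 min.
Solving the cascade with C₁(0)=C₂(0)=0 gives C₂(t) = C_in[1 − (τ₁ e^(−t/τ₁) − τ₂ e^(−t/τ₂))/(τ₁ − τ₂)].
At t = 68.3: e^(−t/τ₁) = 0.13539, e^(−t/τ₂) = 8.1921e-05.
C₂ = 3.31·[1 − (34.157·0.13539 − 7.2584·8.1921e-05)/(26.899)] = 3.31·0.82809 = 2.7410 mol/L.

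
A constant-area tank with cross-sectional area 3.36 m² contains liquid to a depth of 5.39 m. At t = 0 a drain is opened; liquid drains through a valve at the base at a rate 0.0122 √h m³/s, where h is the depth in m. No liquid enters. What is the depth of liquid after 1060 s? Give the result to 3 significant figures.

0.158 m

With no inflow, A dh/dt = −0.0122 √h.
Separate and integrate: 2(√h − √h₀) = −(0.0122/A) t.
√h = √5.39 − 0.0122·1060/(2·3.36) = 2.3216 − 1.9244 = 0.39723.
h = 0.39723² = 0.15779 m.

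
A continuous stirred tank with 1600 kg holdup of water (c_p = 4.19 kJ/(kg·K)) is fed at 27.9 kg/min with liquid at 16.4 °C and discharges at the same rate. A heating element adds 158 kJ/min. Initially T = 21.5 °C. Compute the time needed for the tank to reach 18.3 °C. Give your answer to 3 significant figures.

110 min

M c_p dT/dt = ṁ c_p (T_in − T) + Q̇.
τ = M/ṁ = 57.348 min; T_ss = T_in + Q̇/(ṁ c_p) = 17.752 °C.
T(t) = T_ss + (T₀ − T_ss) e^(−t/τ). Set T = 18.3:
e^(−t/τ) = (18.3 − 17.752)/(21.5 − 17.752) = 0.14631
t = −57.348 · ln(0.14631) = 110.22 min.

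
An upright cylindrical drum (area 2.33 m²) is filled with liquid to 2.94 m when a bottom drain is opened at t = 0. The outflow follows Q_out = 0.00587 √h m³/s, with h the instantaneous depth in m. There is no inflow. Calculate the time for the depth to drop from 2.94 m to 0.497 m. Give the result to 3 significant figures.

802 s

With no inflow, A dh/dt = −0.00587 √h.
∫ h^(−1/2) dh = −(0.00587/A) ∫ dt, giving 2√h = 2√h₀ − (0.00587/A) t.
t = 2A(√h₀ − √h)/0.00587 = 2·2.33·(√2.94 − √0.497)/0.00587
  = 4.6600 × (1.7146 − 0.70498) / 0.00587 = 801.54 s.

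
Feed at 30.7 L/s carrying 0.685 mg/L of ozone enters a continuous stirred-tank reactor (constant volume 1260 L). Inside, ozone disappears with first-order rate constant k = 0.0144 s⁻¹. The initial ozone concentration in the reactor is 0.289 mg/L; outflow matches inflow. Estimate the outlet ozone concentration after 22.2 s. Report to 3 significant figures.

0.371 mg/L

V dC/dt = Q(C_in − C) − k V C.
dC/dt = (Q/V) C_in − (Q/V + k) C; effective rate a = Q/V + k = 0.024365 + 0.0144 = 0.038765 s⁻¹.
C_ss = Q C_in/(Q + kV) = 0.43054 mg/L; C(t) = C_ss + (C₀ − C_ss) e^(−a t).
C(22.2) = 0.43054 + (-0.14154)·e^(−0.038765·22.2) = 0.43054 + (-0.14154)·0.42291 = 0.37068 mg/L.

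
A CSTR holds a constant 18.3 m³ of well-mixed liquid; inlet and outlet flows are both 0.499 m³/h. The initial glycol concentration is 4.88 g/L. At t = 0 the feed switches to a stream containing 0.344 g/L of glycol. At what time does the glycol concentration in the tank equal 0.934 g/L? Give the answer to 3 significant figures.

Unsteady species balance (constant V, well mixed): V dC/dt = Q(C_in − C), so τ = V/Q = 36.673 h.
C(t) = C_in + (C₀ − C_in) e^(−t/τ). Set C = 0.934 and solve for t:
e^(−t/τ) = (C − C_in)/(C₀ − C_in) = (0.934 − 0.344)/(4.88 − 0.344) = 0.13007
t = −τ ln(…) = 36.673 × 2.0397 = 74.802 h.

74.8 h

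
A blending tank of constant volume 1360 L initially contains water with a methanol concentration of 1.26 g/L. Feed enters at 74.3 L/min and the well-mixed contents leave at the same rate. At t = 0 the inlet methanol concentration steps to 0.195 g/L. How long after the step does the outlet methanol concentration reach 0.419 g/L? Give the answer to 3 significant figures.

Species balance: V dC/dt = Q(C_in − C) ⇒ τ = V/Q = 18.304 min.
C(t) = C_in + (C₀ − C_in) e^(−t/τ). Set C = 0.419 and solve for t:
e^(−t/τ) = (C − C_in)/(C₀ − C_in) = (0.419 − 0.195)/(1.26 − 0.195) = 0.21033
t = −τ ln(…) = 18.304 × 1.5591 = 28.538 min.

28.5 min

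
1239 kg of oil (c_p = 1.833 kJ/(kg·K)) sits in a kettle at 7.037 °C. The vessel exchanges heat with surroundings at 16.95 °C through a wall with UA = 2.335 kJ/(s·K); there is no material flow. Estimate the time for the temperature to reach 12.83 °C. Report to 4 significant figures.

Lumped-capacitance energy balance: M c_p dT/dt = UA(T_amb − T).
τ = M c_p/UA = 972.628 s; T_ss = T_amb = 16.9500 °C.
T(t) = T_ss + (T₀ − T_ss)e^(−t/τ); set T = 12.83:
t = −τ ln[(T − T_ss)/(T₀ − T_ss)] = −972.628 · ln(0.415616) = 853.962 s.

854.0 s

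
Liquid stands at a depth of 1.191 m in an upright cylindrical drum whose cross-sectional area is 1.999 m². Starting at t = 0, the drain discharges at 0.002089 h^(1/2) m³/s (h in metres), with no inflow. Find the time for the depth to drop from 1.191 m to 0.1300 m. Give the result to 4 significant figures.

1399 s

Unsteady balance on liquid volume: A dh/dt = −0.002089 √h.
Separate and integrate: 2(√h − √h₀) = −(0.002089/A) t.
t = 2A(√h₀ − √h)/0.002089 = 2·1.999·(√1.191 − √0.1300)/0.002089
  = 3.99800 × (1.09133 − 0.360555) / 0.002089 = 1398.58 s.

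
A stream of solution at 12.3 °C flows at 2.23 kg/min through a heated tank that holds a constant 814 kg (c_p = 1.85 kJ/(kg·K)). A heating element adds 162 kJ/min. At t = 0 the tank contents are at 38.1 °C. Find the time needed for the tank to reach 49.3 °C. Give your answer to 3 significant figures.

650 min

Heat balance on the well-mixed liquid: M c_p dT/dt = ṁ c_p (T_in − T) + 162.
τ = M/ṁ = 365.02 min; T_ss = T_in + Q̇/(ṁ c_p) = 51.568 °C.
T(t) = T_ss + (T₀ − T_ss) e^(−t/τ). Set T = 49.3:
e^(−t/τ) = (49.3 − 51.568)/(38.1 − 51.568) = 0.16840
t = −365.02 · ln(0.16840) = 650.26 min.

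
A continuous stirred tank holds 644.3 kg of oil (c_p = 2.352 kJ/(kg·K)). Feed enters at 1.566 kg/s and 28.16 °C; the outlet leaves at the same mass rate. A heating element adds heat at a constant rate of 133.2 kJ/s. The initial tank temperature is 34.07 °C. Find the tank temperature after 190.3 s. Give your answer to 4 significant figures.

Energy balance: M c_p dT/dt = ṁ c_p (T_in − T) + 133.2.
τ = M/ṁ = 411.430 s; T_ss = T_in + Q̇/(ṁ c_p) = 28.16 + 133.2/(1.566·2.352) = 64.3239 °C.
Solution: T(t) = T_ss + (T₀ − T_ss) e^(−t/τ).
T(190.3) = 64.3239 + (-30.2539)·e^(−190.3/411.430) = 64.3239 + (-30.2539)·0.629687 = 45.2734 °C.

45.27 °C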